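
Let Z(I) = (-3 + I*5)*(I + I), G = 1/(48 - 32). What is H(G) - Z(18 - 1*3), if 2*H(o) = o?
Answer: -69119/32 ≈ -2160.0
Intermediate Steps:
G = 1/16 ≈ 0.062500
H(o) = o/2
Z(I) = 2*I*(-3 + 5*I) (Z(I) = (-3 + 5*I)*(2*I) = 2*I*(-3 + 5*I))
H(G) - Z(18 - 1*3) = (½)*(1/16) - 2*(18 - 1*3)*(-3 + 5*(18 - 1*3)) = 1/32 - 2*(18 - 3)*(-3 + 5*(18 - 3)) = 1/32 - 2*15*(-3 + 5*15) = 1/32 - 2*15*(-3 + 75) = 1/32 - 2*15*72 = 1/32 - 1*2160 = 1/32 - 2160 = -69119/32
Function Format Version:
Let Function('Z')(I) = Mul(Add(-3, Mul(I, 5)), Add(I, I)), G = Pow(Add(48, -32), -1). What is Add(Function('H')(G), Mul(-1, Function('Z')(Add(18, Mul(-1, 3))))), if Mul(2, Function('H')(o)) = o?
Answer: Rational(-69119, 32) ≈ -2160.0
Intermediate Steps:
G = Rational(1, 16) (G = Pow(16, -1) = Rational(1, 16) ≈ 0.062500)
Function('H')(o) = Mul(Rational(1, 2), o)
Function('Z')(I) = Mul(2, I, Add(-3, Mul(5, I))) (Function('Z')(I) = Mul(Add(-3, Mul(5, I)), Mul(2, I)) = Mul(2, I, Add(-3, Mul(5, I))))
Add(Function('H')(G), Mul(-1, Function('Z')(Add(18, Mul(-1, 3))))) = Add(Mul(Rational(1, 2), Rational(1, 16)), Mul(-1, Mul(2, Add(18, Mul(-1, 3)), Add(-3, Mul(5, Add(18, Mul(-1, 3))))))) = Add(Rational(1, 32), Mul(-1, Mul(2, Add(18, -3), Add(-3, Mul(5, Add(18, -3)))))) = Add(Rational(1, 32), Mul(-1, Mul(2, 15, Add(-3, Mul(5, 15))))) = Add(Rational(1, 32), Mul(-1, Mul(2, 15, Add(-3, 75)))) = Add(Rational(1, 32), Mul(-1, Mul(2, 15, 72))) = Add(Rational(1, 32), Mul(-1, 2160)) = Add(Rational(1, 32), -2160) = Rational(-69119, 32)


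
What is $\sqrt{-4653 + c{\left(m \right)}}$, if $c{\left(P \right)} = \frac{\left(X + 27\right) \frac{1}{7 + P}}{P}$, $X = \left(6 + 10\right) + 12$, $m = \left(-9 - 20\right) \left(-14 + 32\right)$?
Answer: $\frac{11 i \sqrt{12351525778}}{17922} \approx 68.213 i$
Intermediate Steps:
$m = -522$ ($m = \left(-29\right) 18 = -522$)
$X = 28$ ($X = 16 + 12 = 28$)
$c{\left(P \right)} = \frac{55}{P \left(7 + P\right)}$ ($c{\left(P \right)} = \frac{\left(28 + 27\right) \frac{1}{7 + P}}{P} = \frac{55 \frac{1}{7 + P}}{P} = \frac{55}{P \left(7 + P\right)}$)
$\sqrt{-4653 + c{\left(m \right)}} = \sqrt{-4653 + \frac{55}{\left(-522\right) \left(7 - 522\right)}} = \sqrt{-4653 + 55 \left(- \frac{1}{522}\right) \frac{1}{-515}} = \sqrt{-4653 + 55 \left(- \frac{1}{522}\right) \left(- \frac{1}{515}\right)} = \sqrt{-4653 + \frac{11}{53766}} = \sqrt{- \frac{250173187}{53766}} = \frac{11 i \sqrt{12351525778}}{17922}$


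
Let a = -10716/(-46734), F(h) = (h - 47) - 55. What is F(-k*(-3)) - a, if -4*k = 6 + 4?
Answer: -1709363/15578 ≈ -109.73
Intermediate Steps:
k = -5/2 (k = -(6 + 4)/4 = -1/4*10 = -5/2 ≈ -2.5000)
F(h) = -102 + h (F(h) = (-47 + h) - 55 = -102 + h)
a = 1786/7789 (a = -10716*(-1/46734) = 1786/7789 ≈ 0.22930)
F(-k*(-3)) - a = (-102 - 1*(-5/2)*(-3)) - 1*1786/7789 = (-102 + (5/2)*(-3)) - 1786/7789 = (-102 - 15/2) - 1786/7789 = -219/2 - 1786/7789 = -1709363/15578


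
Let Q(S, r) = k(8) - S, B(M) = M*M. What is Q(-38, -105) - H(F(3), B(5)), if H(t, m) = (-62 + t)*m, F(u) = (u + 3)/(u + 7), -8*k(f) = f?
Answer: 1572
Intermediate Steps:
k(f) = -f/8
F(u) = (3 + u)/(7 + u)
B(M) = M²
H(t, m) = m*(-62 + t)
Q(S, r) = -1 - S (Q(S, r) = -⅛*8 - S = -1 - S)
Q(-38, -105) - H(F(3), B(5)) = (-1 - 1*(-38)) - 5²*(-62 + (3 + 3)/(7 + 3)) = (-1 + 38) - 25*(-62 + 6/10) = 37 - 25*(-62 + (⅒)*6) = 37 - 25*(-62 + ⅗) = 37 - 25*(-307)/5 = 37 - 1*(-1535) = 37 + 1535 = 1572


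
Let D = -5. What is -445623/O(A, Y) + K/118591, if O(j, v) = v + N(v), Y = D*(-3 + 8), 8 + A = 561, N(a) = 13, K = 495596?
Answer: 17617608115/474364 ≈ 37139.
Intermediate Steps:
A = 553 (A = -8 + 561 = 553)
Y = -25 (Y = -5*(-3 + 8) = -5*5 = -25)
O(j, v) = 13 + v (O(j, v) = v + 13 = 13 + v)
-445623/O(A, Y) + K/118591 = -445623/(13 - 25) + 495596/118591 = -445623/(-12) + 495596*(1/118591) = -445623*(-1/12) + 495596/118591 = 148541/4 + 495596/118591 = 17617608115/474364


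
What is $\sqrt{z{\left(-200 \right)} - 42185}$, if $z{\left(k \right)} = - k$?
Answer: $3 i \sqrt{4665} \approx 204.9 i$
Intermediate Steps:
$\sqrt{z{\left(-200 \right)} - 42185} = \sqrt{\left(-1\right) \left(-200\right) - 42185} = \sqrt{200 - 42185} = \sqrt{-41985} = 3 i \sqrt{4665}$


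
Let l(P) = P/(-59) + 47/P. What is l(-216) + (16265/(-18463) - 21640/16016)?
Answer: 285300531289/235527764472 ≈ 1.2113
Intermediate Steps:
l(P) = 47/P - P/59 (l(P) = P*(-1/59) + 47/P = -P/59 + 47/P = 47/P - P/59)
l(-216) + (16265/(-18463) - 21640/16016) = (47/(-216) - 1/59*(-216)) + (16265/(-18463) - 21640/16016) = (47*(-1/216) + 216/59) + (16265*(-1/18463) - 21640*1/16016) = (-47/216 + 216/59) + (-16265/18463 - 2705/2002) = 43883/12744 - 82504945/36962926 = 285300531289/235527764472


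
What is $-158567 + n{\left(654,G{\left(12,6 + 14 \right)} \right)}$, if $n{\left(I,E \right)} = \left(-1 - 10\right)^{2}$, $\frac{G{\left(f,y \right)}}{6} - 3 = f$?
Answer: $-158446$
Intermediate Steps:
$G{\left(f,y \right)} = 18 + 6 f$
$n{\left(I,E \right)} = 121$ ($n{\left(I,E \right)} = \left(-11\right)^{2} = 121$)
$-158567 + n{\left(654,G{\left(12,6 + 14 \right)} \right)} = -158567 + 121 = -158446$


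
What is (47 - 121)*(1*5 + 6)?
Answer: -814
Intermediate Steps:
(47 - 121)*(1*5 + 6) = -74*(5 + 6) = -74*11 = -814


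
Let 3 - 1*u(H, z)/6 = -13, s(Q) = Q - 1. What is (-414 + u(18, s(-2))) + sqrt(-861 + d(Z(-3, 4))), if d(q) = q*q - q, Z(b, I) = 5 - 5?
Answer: -318 + I*sqrt(861) ≈ -318.0 + 29.343*I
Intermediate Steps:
s(Q) = -1 + Q
u(H, z) = 96 (u(H, z) = 18 - 6*(-13) = 18 + 78 = 96)
Z(b, I) = 0
d(q) = q**2 - q
(-414 + u(18, s(-2))) + sqrt(-861 + d(Z(-3, 4))) = (-414 + 96) + sqrt(-861 + 0*(-1 + 0)) = -318 + sqrt(-861 + 0*(-1)) = -318 + sqrt(-861 + 0) = -318 + sqrt(-861) = -318 + I*sqrt(861)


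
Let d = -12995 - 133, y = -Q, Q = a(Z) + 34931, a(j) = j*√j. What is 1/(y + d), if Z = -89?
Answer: -48059/2310372450 - 89*I*√89/2310372450 ≈ -2.0801e-5 - 3.6341e-7*I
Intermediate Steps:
a(j) = j^(3/2)
Q = 34931 - 89*I*√89 (Q = (-89)^(3/2) + 34931 = -89*I*√89 + 34931 = 34931 - 89*I*√89 ≈ 34931.0 - 839.62*I)
y = -34931 + 89*I*√89 (y = -(34931 - 89*I*√89) = -34931 + 89*I*√89 ≈ -34931.0 + 839.62*I)
d = -13128
1/(y + d) = 1/((-34931 + 89*I*√89) - 13128) = 1/(-48059 + 89*I*√89)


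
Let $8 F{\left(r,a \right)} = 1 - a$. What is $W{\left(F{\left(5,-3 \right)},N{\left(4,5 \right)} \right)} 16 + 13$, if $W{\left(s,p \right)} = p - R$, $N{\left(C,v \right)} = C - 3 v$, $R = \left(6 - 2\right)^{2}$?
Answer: $-419$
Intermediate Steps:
$R = 16$ ($R = 4^{2} = 16$)
$F{\left(r,a \right)} = \frac{1}{8} - \frac{a}{8}$ ($F{\left(r,a \right)} = \frac{1 - a}{8} = \frac{1}{8} - \frac{a}{8}$)
$W{\left(s,p \right)} = -16 + p$ ($W{\left(s,p \right)} = p - 16 = -16 + p$)
$W{\left(F{\left(5,-3 \right)},N{\left(4,5 \right)} \right)} 16 + 13 = \left(-16 + \left(4 - 15\right)\right) 16 + 13 = \left(-16 - 11\right) 16 + 13 = \left(-27\right) 16 + 13 = -432 + 13 = -419$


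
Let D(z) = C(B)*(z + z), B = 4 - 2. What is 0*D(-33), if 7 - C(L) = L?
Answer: 0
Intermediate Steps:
B = 2
C(L) = 7 - L
D(z) = 10*z (D(z) = (7 - 1*2)*(z + z) = (7 - 2)*(2*z) = 5*(2*z) = 10*z)
0*D(-33) = 0*(10*(-33)) = 0*(-330) = 0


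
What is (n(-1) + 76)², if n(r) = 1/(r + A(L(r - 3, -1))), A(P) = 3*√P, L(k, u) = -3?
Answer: 9*(-16703*I + 3800*√3)/(2*(-13*I + 3*√3)) ≈ 5770.5 - 28.194*I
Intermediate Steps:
n(r) = 1/(r + 3*I*√3) (n(r) = 1/(r + 3*√(-3)) = 1/(r + 3*(I*√3)) = 1/(r + 3*I*√3))
(n(-1) + 76)² = (1/(-1 + 3*I*√3) + 76)² = (76 + 1/(-1 + 3*I*√3))²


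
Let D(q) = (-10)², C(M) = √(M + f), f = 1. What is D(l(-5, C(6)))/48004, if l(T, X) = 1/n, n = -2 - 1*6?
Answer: 25/12001 ≈ 0.0020832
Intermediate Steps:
n = -8 (n = -2 - 6 = -8)
C(M) = √(1 + M) (C(M) = √(M + 1) = √(1 + M))
l(T, X) = -⅛ (l(T, X) = 1/(-8) = -⅛)
D(q) = 100
D(l(-5, C(6)))/48004 = 100/48004 = 100*(1/48004) = 25/12001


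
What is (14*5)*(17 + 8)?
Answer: 1750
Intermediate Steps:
(14*5)*(17 + 8) = 70*25 = 1750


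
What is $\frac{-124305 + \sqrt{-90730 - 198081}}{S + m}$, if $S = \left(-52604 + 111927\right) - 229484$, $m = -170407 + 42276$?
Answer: $\frac{124305}{298292} - \frac{i \sqrt{288811}}{298292} \approx 0.41672 - 0.0018016 i$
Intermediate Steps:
$m = -128131$
$S = -170161$ ($S = 59323 - 229484 = -170161$)
$\frac{-124305 + \sqrt{-90730 - 198081}}{S + m} = \frac{-124305 + \sqrt{-90730 - 198081}}{-170161 - 128131} = \frac{-124305 + \sqrt{-288811}}{-298292} = \left(-124305 + i \sqrt{288811}\right) \left(- \frac{1}{298292}\right) = \frac{124305}{298292} - \frac{i \sqrt{288811}}{298292}$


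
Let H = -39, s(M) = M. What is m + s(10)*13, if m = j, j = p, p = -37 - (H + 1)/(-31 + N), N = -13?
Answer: 2027/22 ≈ 92.136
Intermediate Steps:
p = -833/22 (p = -37 - (-39 + 1)/(-31 - 13) = -37 - (-38)/(-44) = -37 - (-38)*(-1)/44 = -37 - 1*19/22 = -37 - 19/22 = -833/22 ≈ -37.864)
j = -833/22 ≈ -37.864
m = -833/22 ≈ -37.864
m + s(10)*13 = -833/22 + 10*13 = -833/22 + 130 = 2027/22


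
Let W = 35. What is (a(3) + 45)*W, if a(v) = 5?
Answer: 1750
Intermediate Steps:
(a(3) + 45)*W = (5 + 45)*35 = 50*35 = 1750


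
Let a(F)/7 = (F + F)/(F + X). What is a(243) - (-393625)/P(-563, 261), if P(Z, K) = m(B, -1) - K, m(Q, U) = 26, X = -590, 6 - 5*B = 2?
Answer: -584627/347 ≈ -1684.8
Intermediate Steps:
B = 4/5 (B = 6/5 - 1/5*2 = 6/5 - 2/5 = 4/5 ≈ 0.80000)
a(F) = 14*F/(-590 + F) (a(F) = 7*((F + F)/(F - 590)) = 7*((2*F)/(-590 + F)) = 7*(2*F/(-590 + F)) = 14*F/(-590 + F))
P(Z, K) = 26 - K
a(243) - (-393625)/P(-563, 261) = 14*243/(-590 + 243) - (-393625)/(26 - 1*261) = 14*243/(-347) - (-393625)/(26 - 261) = 14*243*(-1/347) - (-393625)/(-235) = -3402/347 - (-393625)*(-1)/235 = -3402/347 - 1*1675 = -3402/347 - 1675 = -584627/347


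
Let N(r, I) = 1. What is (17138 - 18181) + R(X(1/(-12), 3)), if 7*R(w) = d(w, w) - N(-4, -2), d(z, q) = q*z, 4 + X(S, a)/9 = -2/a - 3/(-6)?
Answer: -3369/4 ≈ -842.25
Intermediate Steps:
X(S, a) = -63/2 - 18/a (X(S, a) = -36 + 9*(-2/a - 3/(-6)) = -36 + 9*(-2/a - 3*(-1/6)) = -36 + 9*(-2/a + 1/2) = -36 + 9*(1/2 - 2/a) = -36 + (9/2 - 18/a) = -63/2 - 18/a)
R(w) = -1/7 + w**2/7 (R(w) = (w*w - 1*1)/7 = (w**2 - 1)/7 = (-1 + w**2)/7 = -1/7 + w**2/7)
(17138 - 18181) + R(X(1/(-12), 3)) = (17138 - 18181) + (-1/7 + (-63/2 - 18/3)**2/7) = -1043 + (-1/7 + (-63/2 - 18*1/3)**2/7) = -1043 + (-1/7 + (-63/2 - 6)**2/7) = -1043 + (-1/7 + (-75/2)**2/7) = -1043 + (-1/7 + (1/7)*(5625/4)) = -1043 + (-1/7 + 5625/28) = -1043 + 803/4 = -3369/4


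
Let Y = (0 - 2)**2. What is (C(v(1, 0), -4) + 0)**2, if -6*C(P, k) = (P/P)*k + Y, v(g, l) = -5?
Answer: 0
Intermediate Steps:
Y = 4 (Y = (-2)**2 = 4)
C(P, k) = -2/3 - k/6 (C(P, k) = -((P/P)*k + 4)/6 = -(1*k + 4)/6 = -(k + 4)/6 = -(4 + k)/6 = -2/3 - k/6)
(C(v(1, 0), -4) + 0)**2 = ((-2/3 - 1/6*(-4)) + 0)**2 = ((-2/3 + 2/3) + 0)**2 = (0 + 0)**2 = 0**2 = 0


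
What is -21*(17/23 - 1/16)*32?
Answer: -10458/23 ≈ -454.70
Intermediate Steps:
-21*(17/23 - 1/16)*32 = -21*249/368*32 = -5229/368*32 = -10458/23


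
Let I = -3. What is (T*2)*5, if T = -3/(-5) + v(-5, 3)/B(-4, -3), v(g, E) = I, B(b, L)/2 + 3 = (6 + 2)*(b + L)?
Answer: 369/59 ≈ 6.2542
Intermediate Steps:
B(b, L) = -6 + 16*L + 16*b (B(b, L) = -6 + 2*((6 + 2)*(b + L)) = -6 + 2*(8*(L + b)) = -6 + 2*(8*L + 8*b) = -6 + (16*L + 16*b) = -6 + 16*L + 16*b)
v(g, E) = -3
T = 369/590 (T = -3/(-5) - 3/(-6 + 16*(-3) + 16*(-4)) = -3*(-⅕) - 3/(-6 - 48 - 64) = ⅗ - 3/(-118) = ⅗ - 3*(-1/118) = ⅗ + 3/118 = 369/590 ≈ 0.62542)
(T*2)*5 = ((369/590)*2)*5 = (369/295)*5 = 369/59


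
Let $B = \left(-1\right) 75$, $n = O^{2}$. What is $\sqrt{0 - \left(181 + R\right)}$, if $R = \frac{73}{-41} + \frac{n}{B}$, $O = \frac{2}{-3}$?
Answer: $\frac{2 i \sqrt{152511882}}{1845} \approx 13.387 i$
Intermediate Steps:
$O = - \frac{2}{3}$ ($O = 2 \left(- \frac{1}{3}\right) = - \frac{2}{3} \approx -0.66667$)
$n = \frac{4}{9}$ ($n = \left(- \frac{2}{3}\right)^{2} = \frac{4}{9} \approx 0.44444$)
$B = -75$
$R = - \frac{49439}{27675}$ ($R = \frac{73}{-41} + \frac{4}{9 \left(-75\right)} = 73 \left(- \frac{1}{41}\right) + \frac{4}{9} \left(- \frac{1}{75}\right) = - \frac{73}{41} - \frac{4}{675} = - \frac{49439}{27675} \approx -1.7864$)
$\sqrt{0 - \left(181 + R\right)} = \sqrt{0 - \frac{4959736}{27675}} = \sqrt{- \frac{4959736}{27675}} = \frac{2 i \sqrt{152511882}}{1845}$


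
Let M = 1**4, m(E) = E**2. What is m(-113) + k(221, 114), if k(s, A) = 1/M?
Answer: 12770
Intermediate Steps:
M = 1
k(s, A) = 1 (k(s, A) = 1/1 = 1)
m(-113) + k(221, 114) = (-113)**2 + 1 = 12769 + 1 = 12770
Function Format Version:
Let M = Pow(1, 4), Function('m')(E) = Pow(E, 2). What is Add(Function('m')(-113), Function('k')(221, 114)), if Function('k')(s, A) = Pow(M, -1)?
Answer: 12770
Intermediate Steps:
M = 1
Function('k')(s, A) = 1 (Function('k')(s, A) = Pow(1, -1) = 1)
Add(Function('m')(-113), Function('k')(221, 114)) = Add(Pow(-113, 2), 1) = Add(12769, 1) = 12770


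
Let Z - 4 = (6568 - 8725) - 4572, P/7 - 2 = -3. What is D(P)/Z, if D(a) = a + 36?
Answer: -29/6725 ≈ -0.0043123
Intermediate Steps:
P = -7 (P = 14 + 7*(-3) = 14 - 21 = -7)
D(a) = 36 + a
Z = -6725 (Z = 4 + ((6568 - 8725) - 4572) = 4 + (-2157 - 4572) = 4 - 6729 = -6725)
D(P)/Z = (36 - 7)/(-6725) = 29*(-1/6725) = -29/6725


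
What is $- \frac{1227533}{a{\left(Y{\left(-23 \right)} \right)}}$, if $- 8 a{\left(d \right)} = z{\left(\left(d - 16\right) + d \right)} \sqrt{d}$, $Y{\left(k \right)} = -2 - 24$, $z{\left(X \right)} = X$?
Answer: $\frac{1227533 i \sqrt{26}}{221} \approx 28322.0 i$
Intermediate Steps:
$Y{\left(k \right)} = -26$ ($Y{\left(k \right)} = -2 - 24 = -26$)
$a{\left(d \right)} = - \frac{\sqrt{d} \left(-16 + 2 d\right)}{8}$ ($a{\left(d \right)} = - \frac{\left(\left(d - 16\right) + d\right) \sqrt{d}}{8} = - \frac{\left(\left(-16 + d\right) + d\right) \sqrt{d}}{8} = - \frac{\left(-16 + 2 d\right) \sqrt{d}}{8} = - \frac{\sqrt{d} \left(-16 + 2 d\right)}{8}$)
$- \frac{1227533}{a{\left(Y{\left(-23 \right)} \right)}} = - \frac{1227533}{\frac{1}{4} \sqrt{-26} \left(8 - -26\right)} = - \frac{1227533}{\frac{1}{4} i \sqrt{26} \left(8 + 26\right)} = - \frac{1227533}{\frac{1}{4} i \sqrt{26} \cdot 34} = - \frac{1227533}{\frac{17}{2} i \sqrt{26}} = - 1227533 \left(- \frac{i \sqrt{26}}{221}\right) = \frac{1227533 i \sqrt{26}}{221}$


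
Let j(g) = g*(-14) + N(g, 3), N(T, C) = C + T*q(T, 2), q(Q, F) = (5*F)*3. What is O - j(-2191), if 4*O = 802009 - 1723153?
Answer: -195233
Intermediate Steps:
q(Q, F) = 15*F
O = -230286 (O = (802009 - 1723153)/4 = (1/4)*(-921144) = -230286)
N(T, C) = C + 30*T (N(T, C) = C + T*(15*2) = C + T*30 = C + 30*T)
j(g) = 3 + 16*g (j(g) = g*(-14) + (3 + 30*g) = -14*g + (3 + 30*g) = 3 + 16*g)
O - j(-2191) = -230286 - (3 + 16*(-2191)) = -230286 - (3 - 35056) = -230286 - 1*(-35053) = -230286 + 35053 = -195233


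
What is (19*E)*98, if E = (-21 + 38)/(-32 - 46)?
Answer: -15827/39 ≈ -405.82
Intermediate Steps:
E = -17/78 (E = 17/(-78) = 17*(-1/78) = -17/78 ≈ -0.21795)
(19*E)*98 = (19*(-17/78))*98 = -323/78*98 = -15827/39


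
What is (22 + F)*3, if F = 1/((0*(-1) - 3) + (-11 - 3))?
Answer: 1119/17 ≈ 65.823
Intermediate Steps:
F = -1/17 (F = 1/((0 - 3) - 14) = 1/(-3 - 14) = 1/(-17) = -1/17 ≈ -0.058824)
(22 + F)*3 = (22 - 1/17)*3 = (373/17)*3 = 1119/17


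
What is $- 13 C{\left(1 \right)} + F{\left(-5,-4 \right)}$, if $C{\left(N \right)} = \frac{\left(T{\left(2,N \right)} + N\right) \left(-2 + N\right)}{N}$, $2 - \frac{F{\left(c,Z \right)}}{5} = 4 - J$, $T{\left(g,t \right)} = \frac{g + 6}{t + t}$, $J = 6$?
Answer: $85$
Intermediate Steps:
$T{\left(g,t \right)} = \frac{6 + g}{2 t}$
$F{\left(c,Z \right)} = 20$ ($F{\left(c,Z \right)} = 10 - 5 \left(4 - 6\right) = 10 - -10 = 10 + 10 = 20$)
$C{\left(N \right)} = \frac{\left(-2 + N\right) \left(N + \frac{4}{N}\right)}{N}$ ($C{\left(N \right)} = \frac{\left(\frac{6 + 2}{2 N} + N\right) \left(-2 + N\right)}{N} = \frac{\left(\frac{1}{2} \frac{1}{N} 8 + N\right) \left(-2 + N\right)}{N} = \frac{\left(\frac{4}{N} + N\right) \left(-2 + N\right)}{N} = \frac{\left(N + \frac{4}{N}\right) \left(-2 + N\right)}{N} = \frac{\left(-2 + N\right) \left(N + \frac{4}{N}\right)}{N}$)
$- 13 C{\left(1 \right)} + F{\left(-5,-4 \right)} = - 13 \left(-2 + 1 - 8 \cdot 1^{-2} + \frac{4}{1}\right) + 20 = - 13 \left(-2 + 1 - 8 + 4 \cdot 1\right) + 20 = - 13 \left(-2 + 1 - 8 + 4\right) + 20 = \left(-13\right) \left(-5\right) + 20 = 65 + 20 = 85$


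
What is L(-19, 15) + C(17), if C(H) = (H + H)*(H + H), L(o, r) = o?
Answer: 1137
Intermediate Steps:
C(H) = 4*H**2 (C(H) = (2*H)*(2*H) = 4*H**2)
L(-19, 15) + C(17) = -19 + 4*17**2 = -19 + 4*289 = -19 + 1156 = 1137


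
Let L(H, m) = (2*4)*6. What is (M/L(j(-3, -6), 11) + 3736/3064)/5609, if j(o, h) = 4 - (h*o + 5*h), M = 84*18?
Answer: 353/60514 ≈ 0.0058334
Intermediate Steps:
M = 1512
j(o, h) = 4 - 5*h - h*o (j(o, h) = 4 - (5*h + h*o) = 4 + (-5*h - h*o) = 4 - 5*h - h*o)
L(H, m) = 48 (L(H, m) = 8*6 = 48)
(M/L(j(-3, -6), 11) + 3736/3064)/5609 = (1512/48 + 3736/3064)/5609 = (1512*(1/48) + 3736*(1/3064))*(1/5609) = (63/2 + 467/383)*(1/5609) = (25063/766)*(1/5609) = 353/60514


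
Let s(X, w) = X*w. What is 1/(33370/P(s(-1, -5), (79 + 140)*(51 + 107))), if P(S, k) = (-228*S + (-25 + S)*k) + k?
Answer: -329289/16685 ≈ -19.736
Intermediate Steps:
P(S, k) = k - 228*S + k*(-25 + S) (P(S, k) = (-228*S + k*(-25 + S)) + k = k - 228*S + k*(-25 + S))
1/(33370/P(s(-1, -5), (79 + 140)*(51 + 107))) = 1/(33370/(-(-228)*(-5) - 24*(79 + 140)*(51 + 107) + (-1*(-5))*((79 + 140)*(51 + 107)))) = 1/(33370/(-228*5 - 5256*158 + 5*(219*158))) = 1/(33370/(-1140 - 24*34602 + 5*34602)) = 1/(33370/(-1140 - 830448 + 173010)) = 1/(33370/(-658578)) = 1/(33370*(-1/658578)) = 1/(-16685/329289) = -329289/16685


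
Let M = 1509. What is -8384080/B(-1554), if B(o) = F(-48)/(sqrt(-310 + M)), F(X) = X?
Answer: 524005*sqrt(1199)/3 ≈ 6.0482e+6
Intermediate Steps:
B(o) = -48*sqrt(1199)/1199 (B(o) = -48/sqrt(-310 + 1509) = -48*sqrt(1199)/1199)
-8384080/B(-1554) = -8384080*(-sqrt(1199)/48) = -(-524005)*sqrt(1199)/3 = 524005*sqrt(1199)/3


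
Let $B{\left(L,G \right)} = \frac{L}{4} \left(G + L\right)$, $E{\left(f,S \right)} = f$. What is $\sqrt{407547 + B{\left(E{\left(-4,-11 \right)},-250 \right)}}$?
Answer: $\sqrt{407801} \approx 638.59$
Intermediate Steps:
$B{\left(L,G \right)} = \frac{L \left(G + L\right)}{4}$ ($B{\left(L,G \right)} = L \frac{1}{4} \left(G + L\right) = \frac{L}{4} \left(G + L\right) = \frac{L \left(G + L\right)}{4}$)
$\sqrt{407547 + B{\left(E{\left(-4,-11 \right)},-250 \right)}} = \sqrt{407547 + \frac{1}{4} \left(-4\right) \left(-250 - 4\right)} = \sqrt{407547 + \frac{1}{4} \left(-4\right) \left(-254\right)} = \sqrt{407547 + 254} = \sqrt{407801}$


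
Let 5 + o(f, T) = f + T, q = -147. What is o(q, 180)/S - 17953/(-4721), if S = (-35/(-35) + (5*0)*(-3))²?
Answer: 150141/4721 ≈ 31.803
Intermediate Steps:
S = 1 (S = (-35*(-1/35) + 0*(-3))² = (1 + 0)² = 1² = 1)
o(f, T) = -5 + T + f (o(f, T) = -5 + (f + T) = -5 + (T + f) = -5 + T + f)
o(q, 180)/S - 17953/(-4721) = (-5 + 180 - 147)/1 - 17953/(-4721) = 28*1 - 17953*(-1/4721) = 28 + 17953/4721 = 150141/4721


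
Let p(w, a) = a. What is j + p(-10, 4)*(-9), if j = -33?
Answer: -69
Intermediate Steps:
j + p(-10, 4)*(-9) = -33 + 4*(-9) = -33 - 36 = -69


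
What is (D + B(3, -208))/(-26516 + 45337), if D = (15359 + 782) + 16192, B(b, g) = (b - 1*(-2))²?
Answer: 32358/18821 ≈ 1.7192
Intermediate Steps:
B(b, g) = (2 + b)² (B(b, g) = (b + 2)² = (2 + b)²)
D = 32333 (D = 16141 + 16192 = 32333)
(D + B(3, -208))/(-26516 + 45337) = (32333 + (2 + 3)²)/(-26516 + 45337) = (32333 + 5²)/18821 = (32333 + 25)*(1/18821) = 32358*(1/18821) = 32358/18821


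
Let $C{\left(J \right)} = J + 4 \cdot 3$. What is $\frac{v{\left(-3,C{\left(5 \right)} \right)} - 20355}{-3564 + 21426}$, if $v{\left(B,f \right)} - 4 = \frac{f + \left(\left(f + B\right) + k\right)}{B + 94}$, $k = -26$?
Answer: $- \frac{308656}{270907} \approx -1.1393$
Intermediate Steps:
$C{\left(J \right)} = 12 + J$ ($C{\left(J \right)} = J + 12 = 12 + J$)
$v{\left(B,f \right)} = 4 + \frac{-26 + B + 2 f}{94 + B}$ ($v{\left(B,f \right)} = 4 + \frac{f - \left(26 - B - f\right)}{B + 94} = 4 + \frac{f - \left(26 - B - f\right)}{94 + B} = 4 + \frac{f + \left(-26 + B + f\right)}{94 + B} = 4 + \frac{-26 + B + 2 f}{94 + B}$)
$\frac{v{\left(-3,C{\left(5 \right)} \right)} - 20355}{-3564 + 21426} = \frac{\frac{350 + 2 \left(12 + 5\right) + 5 \left(-3\right)}{94 - 3} - 20355}{-3564 + 21426} = \frac{\frac{350 + 2 \cdot 17 - 15}{91} - 20355}{17862} = \left(\frac{350 + 34 - 15}{91} - 20355\right) \frac{1}{17862} = \left(\frac{1}{91} \cdot 369 - 20355\right) \frac{1}{17862} = \left(\frac{369}{91} - 20355\right) \frac{1}{17862} = \left(- \frac{1851936}{91}\right) \frac{1}{17862} = - \frac{308656}{270907}$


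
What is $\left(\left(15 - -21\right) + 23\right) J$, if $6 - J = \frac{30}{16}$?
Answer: $\frac{1947}{8} \approx 243.38$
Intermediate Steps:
$J = \frac{33}{8}$ ($J = 6 - \frac{30}{16} = 6 - 30 \cdot \frac{1}{16} = 6 - \frac{15}{8} = \frac{33}{8} \approx 4.125$)
$\left(\left(15 - -21\right) + 23\right) J = \left(\left(15 - -21\right) + 23\right) \frac{33}{8} = \left(\left(15 + 21\right) + 23\right) \frac{33}{8} = \left(36 + 23\right) \frac{33}{8} = 59 \cdot \frac{33}{8} = \frac{1947}{8}$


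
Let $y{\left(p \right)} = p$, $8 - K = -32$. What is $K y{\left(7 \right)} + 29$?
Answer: $309$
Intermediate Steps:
$K = 40$ ($K = 8 - -32 = 8 + 32 = 40$)
$K y{\left(7 \right)} + 29 = 40 \cdot 7 + 29 = 280 + 29 = 309$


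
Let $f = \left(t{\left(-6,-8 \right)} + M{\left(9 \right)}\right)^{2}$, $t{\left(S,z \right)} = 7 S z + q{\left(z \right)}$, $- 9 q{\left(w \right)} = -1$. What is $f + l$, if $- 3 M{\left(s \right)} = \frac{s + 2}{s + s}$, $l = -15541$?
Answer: $\frac{283705765}{2916} \approx 97293.0$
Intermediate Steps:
$q{\left(w \right)} = \frac{1}{9}$ ($q{\left(w \right)} = \left(- \frac{1}{9}\right) \left(-1\right) = \frac{1}{9}$)
$t{\left(S,z \right)} = \frac{1}{9} + 7 S z$ ($t{\left(S,z \right)} = 7 S z + \frac{1}{9} = \frac{1}{9} + 7 S z$)
$M{\left(s \right)} = - \frac{2 + s}{6 s}$ ($M{\left(s \right)} = - \frac{\left(s + 2\right) \frac{1}{s + s}}{3} = - \frac{\left(2 + s\right) \frac{1}{2 s}}{3} = - \frac{\frac{1}{2} \frac{1}{s} \left(2 + s\right)}{3} = - \frac{2 + s}{6 s}$)
$f = \frac{329023321}{2916}$ ($f = \left(\left(\frac{1}{9} + 7 \left(-6\right) \left(-8\right)\right) + \frac{-2 - 9}{6 \cdot 9}\right)^{2} = \left(\left(\frac{1}{9} + 336\right) + \frac{1}{6} \cdot \frac{1}{9} \left(-2 - 9\right)\right)^{2} = \left(\frac{3025}{9} + \frac{1}{6} \cdot \frac{1}{9} \left(-11\right)\right)^{2} = \left(\frac{3025}{9} - \frac{11}{54}\right)^{2} = \left(\frac{18139}{54}\right)^{2} = \frac{329023321}{2916} \approx 1.1283 \cdot 10^{5}$)
$f + l = \frac{329023321}{2916} - 15541 = \frac{283705765}{2916}$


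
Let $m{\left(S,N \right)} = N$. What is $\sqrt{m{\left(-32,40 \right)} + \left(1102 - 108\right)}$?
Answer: $\sqrt{1034} \approx 32.156$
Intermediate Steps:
$\sqrt{m{\left(-32,40 \right)} + \left(1102 - 108\right)} = \sqrt{40 + \left(1102 - 108\right)} = \sqrt{40 + 994} = \sqrt{1034}$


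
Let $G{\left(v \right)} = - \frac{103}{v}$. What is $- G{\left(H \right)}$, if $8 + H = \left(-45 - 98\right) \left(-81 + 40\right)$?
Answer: $\frac{103}{5855} \approx 0.017592$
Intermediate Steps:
$H = 5855$ ($H = -8 + \left(-45 - 98\right) \left(-81 + 40\right) = -8 - -5863 = -8 + 5863 = 5855$)
$- G{\left(H \right)} = - \frac{-103}{5855} = \left(-1\right) \left(- \frac{103}{5855}\right) = \frac{103}{5855}$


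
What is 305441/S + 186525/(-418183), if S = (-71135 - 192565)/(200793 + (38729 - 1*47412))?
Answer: -2453830438332583/11027485710 ≈ -2.2252e+5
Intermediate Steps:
S = -26370/19211 (S = -263700/(200793 + (38729 - 47412)) = -263700/(200793 - 8683) = -263700/192110 = -263700*1/192110 = -26370/19211 ≈ -1.3727)
305441/S + 186525/(-418183) = 305441/(-26370/19211) + 186525/(-418183) = 305441*(-19211/26370) + 186525*(-1/418183) = -5867827051/26370 - 186525/418183 = -2453830438332583/11027485710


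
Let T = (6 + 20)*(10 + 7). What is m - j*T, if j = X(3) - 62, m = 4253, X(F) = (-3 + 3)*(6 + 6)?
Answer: 31657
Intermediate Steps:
T = 442 (T = 26*17 = 442)
X(F) = 0 (X(F) = 0*12 = 0)
j = -62 (j = 0 - 62 = -62)
m - j*T = 4253 - (-62)*442 = 4253 - 1*(-27404) = 4253 + 27404 = 31657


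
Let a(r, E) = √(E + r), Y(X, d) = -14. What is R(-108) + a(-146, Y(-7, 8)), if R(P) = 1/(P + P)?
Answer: -1/216 + 4*I*√10 ≈ -0.0046296 + 12.649*I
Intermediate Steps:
R(P) = 1/(2*P)
R(-108) + a(-146, Y(-7, 8)) = (½)/(-108) + √(-14 - 146) = (½)*(-1/108) + √(-160) = -1/216 + 4*I*√10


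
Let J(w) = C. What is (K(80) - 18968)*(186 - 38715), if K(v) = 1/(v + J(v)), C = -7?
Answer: 53349680727/73 ≈ 7.3082e+8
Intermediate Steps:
J(w) = -7
K(v) = 1/(-7 + v) (K(v) = 1/(v - 7) = 1/(-7 + v))
(K(80) - 18968)*(186 - 38715) = (1/(-7 + 80) - 18968)*(186 - 38715) = (1/73 - 18968)*(-38529) = -1384663/73*(-38529) = 53349680727/73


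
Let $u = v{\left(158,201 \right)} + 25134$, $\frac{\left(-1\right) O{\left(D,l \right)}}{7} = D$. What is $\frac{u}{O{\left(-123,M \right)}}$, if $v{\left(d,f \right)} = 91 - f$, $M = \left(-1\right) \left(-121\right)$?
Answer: $\frac{25024}{861} \approx 29.064$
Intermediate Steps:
$M = 121$
$O{\left(D,l \right)} = - 7 D$
$u = 25024$ ($u = \left(91 - 201\right) + 25134 = -110 + 25134 = 25024$)
$\frac{u}{O{\left(-123,M \right)}} = \frac{25024}{\left(-7\right) \left(-123\right)} = \frac{25024}{861}$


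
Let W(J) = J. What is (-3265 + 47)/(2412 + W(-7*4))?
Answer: -1609/1192 ≈ -1.3498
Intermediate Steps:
(-3265 + 47)/(2412 + W(-7*4)) = (-3265 + 47)/(2412 - 7*4) = -3218/(2412 - 28) = -3218/2384 = -3218*1/2384 = -1609/1192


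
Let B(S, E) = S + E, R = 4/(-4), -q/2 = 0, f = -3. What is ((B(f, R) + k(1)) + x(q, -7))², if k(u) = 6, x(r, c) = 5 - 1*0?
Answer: 49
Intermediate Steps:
q = 0 (q = -2*0 = 0)
R = -1 (R = 4*(-¼) = -1)
B(S, E) = E + S
x(r, c) = 5 (x(r, c) = 5 + 0 = 5)
((B(f, R) + k(1)) + x(q, -7))² = (((-1 - 3) + 6) + 5)² = ((-4 + 6) + 5)² = (2 + 5)² = 7² = 49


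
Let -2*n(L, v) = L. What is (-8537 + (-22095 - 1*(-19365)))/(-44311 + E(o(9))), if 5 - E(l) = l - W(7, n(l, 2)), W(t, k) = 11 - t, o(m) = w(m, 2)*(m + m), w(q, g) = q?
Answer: 11267/44464 ≈ 0.25340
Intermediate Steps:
n(L, v) = -L/2
o(m) = 2*m**2 (o(m) = m*(m + m) = m*(2*m) = 2*m**2)
E(l) = 9 - l (E(l) = 5 - (l - (11 - 1*7)) = 5 - (l - (11 - 7)) = 5 - (l - 1*4) = 5 - (l - 4) = 5 - (-4 + l) = 5 + (4 - l) = 9 - l)
(-8537 + (-22095 - 1*(-19365)))/(-44311 + E(o(9))) = (-8537 + (-22095 - 1*(-19365)))/(-44311 + (9 - 2*9**2)) = (-8537 + (-22095 + 19365))/(-44311 + (9 - 2*81)) = (-8537 - 2730)/(-44311 + (9 - 1*162)) = -11267/(-44311 + (9 - 162)) = -11267/(-44311 - 153) = -11267/(-44464) = -11267*(-1/44464) = 11267/44464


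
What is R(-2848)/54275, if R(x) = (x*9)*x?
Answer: 72999936/54275 ≈ 1345.0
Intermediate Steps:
R(x) = 9*x² (R(x) = (9*x)*x = 9*x²)
R(-2848)/54275 = (9*(-2848)²)/54275 = (9*8111104)*(1/54275) = 72999936*(1/54275) = 72999936/54275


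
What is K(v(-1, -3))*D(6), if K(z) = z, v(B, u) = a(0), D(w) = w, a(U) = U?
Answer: 0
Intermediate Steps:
v(B, u) = 0
K(v(-1, -3))*D(6) = 0*6 = 0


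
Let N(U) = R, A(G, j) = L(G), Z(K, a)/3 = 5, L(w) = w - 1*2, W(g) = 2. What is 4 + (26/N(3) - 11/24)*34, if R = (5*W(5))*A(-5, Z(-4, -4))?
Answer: -10169/420 ≈ -24.212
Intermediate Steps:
L(w) = -2 + w (L(w) = w - 2 = -2 + w)
Z(K, a) = 15 (Z(K, a) = 3*5 = 15)
A(G, j) = -2 + G
R = -70 (R = (5*2)*(-2 - 5) = 10*(-7) = -70)
N(U) = -70
4 + (26/N(3) - 11/24)*34 = 4 + (26/(-70) - 11/24)*34 = 4 + (26*(-1/70) - 11*1/24)*34 = 4 + (-13/35 - 11/24)*34 = 4 - 697/840*34 = 4 - 11849/420 = -10169/420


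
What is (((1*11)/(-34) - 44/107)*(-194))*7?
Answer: 1814967/1819 ≈ 997.78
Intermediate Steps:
(((1*11)/(-34) - 44/107)*(-194))*7 = ((11*(-1/34) - 44*1/107)*(-194))*7 = ((-11/34 - 44/107)*(-194))*7 = -2673/3638*(-194)*7 = (259281/1819)*7 = 1814967/1819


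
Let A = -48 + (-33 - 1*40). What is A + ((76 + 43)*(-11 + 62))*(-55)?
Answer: -333916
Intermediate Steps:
A = -121 (A = -48 + (-33 - 40) = -48 - 73 = -121)
A + ((76 + 43)*(-11 + 62))*(-55) = -121 + ((76 + 43)*(-11 + 62))*(-55) = -121 + (119*51)*(-55) = -121 + 6069*(-55) = -121 - 333795 = -333916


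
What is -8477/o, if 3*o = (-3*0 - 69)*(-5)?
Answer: -8477/115 ≈ -73.713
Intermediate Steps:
o = 115 (o = ((-3*0 - 69)*(-5))/3 = ((0 - 69)*(-5))/3 = (-69*(-5))/3 = (1/3)*345 = 115)
-8477/o = -8477/115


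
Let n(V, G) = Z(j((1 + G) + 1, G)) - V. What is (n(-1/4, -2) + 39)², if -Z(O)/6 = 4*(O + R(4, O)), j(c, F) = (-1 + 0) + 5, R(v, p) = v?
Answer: 373321/16 ≈ 23333.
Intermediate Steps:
j(c, F) = 4 (j(c, F) = -1 + 5 = 4)
Z(O) = -96 - 24*O (Z(O) = -24*(O + 4) = -24*(4 + O) = -6*(16 + 4*O) = -96 - 24*O)
n(V, G) = -192 - V (n(V, G) = (-96 - 24*4) - V = (-96 - 96) - V = -192 - V)
(n(-1/4, -2) + 39)² = ((-192 - (-1)/4) + 39)² = ((-192 - 1*(-¼)) + 39)² = ((-192 + ¼) + 39)² = (-767/4 + 39)² = (-611/4)² = 373321/16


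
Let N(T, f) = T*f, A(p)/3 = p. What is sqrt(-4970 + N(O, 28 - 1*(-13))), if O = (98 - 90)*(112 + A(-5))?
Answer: sqrt(26846) ≈ 163.85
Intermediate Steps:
A(p) = 3*p
O = 776 (O = (98 - 90)*(112 + 3*(-5)) = 8*(112 - 15) = 8*97 = 776)
sqrt(-4970 + N(O, 28 - 1*(-13))) = sqrt(-4970 + 776*(28 - 1*(-13))) = sqrt(-4970 + 776*(28 + 13)) = sqrt(-4970 + 776*41) = sqrt(-4970 + 31816) = sqrt(26846)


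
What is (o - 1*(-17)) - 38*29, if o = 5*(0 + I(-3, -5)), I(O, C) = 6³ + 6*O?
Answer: -95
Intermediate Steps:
I(O, C) = 216 + 6*O
o = 990 (o = 5*(0 + (216 + 6*(-3))) = 5*(0 + (216 - 18)) = 5*(0 + 198) = 5*198 = 990)
(o - 1*(-17)) - 38*29 = (990 - 1*(-17)) - 38*29 = (990 + 17) - 1102 = 1007 - 1102 = -95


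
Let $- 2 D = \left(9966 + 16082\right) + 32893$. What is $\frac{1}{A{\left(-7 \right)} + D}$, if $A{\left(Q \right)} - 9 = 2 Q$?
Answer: $- \frac{2}{58951} \approx -3.3926 \cdot 10^{-5}$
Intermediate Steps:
$D = - \frac{58941}{2}$ ($D = - \frac{\left(9966 + 16082\right) + 32893}{2} = - \frac{26048 + 32893}{2} = \left(- \frac{1}{2}\right) 58941 = - \frac{58941}{2} \approx -29471.0$)
$A{\left(Q \right)} = 9 + 2 Q$
$\frac{1}{A{\left(-7 \right)} + D} = \frac{1}{\left(9 + 2 \left(-7\right)\right) - \frac{58941}{2}} = \frac{1}{\left(9 - 14\right) - \frac{58941}{2}} = \frac{1}{-5 - \frac{58941}{2}} = \frac{1}{- \frac{58951}{2}} = - \frac{2}{58951}$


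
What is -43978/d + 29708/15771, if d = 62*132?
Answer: -974993/279372 ≈ -3.4899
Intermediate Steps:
d = 8184
-43978/d + 29708/15771 = -43978/8184 + 29708/15771 = -43978*1/8184 + 29708*(1/15771) = -1999/372 + 4244/2253 = -974993/279372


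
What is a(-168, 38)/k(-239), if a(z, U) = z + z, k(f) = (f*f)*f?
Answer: 336/13651919 ≈ 2.4612e-5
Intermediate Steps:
k(f) = f³ (k(f) = f²*f = f³)
a(z, U) = 2*z
a(-168, 38)/k(-239) = (2*(-168))/((-239)³) = -336/(-13651919) = -336*(-1/13651919) = 336/13651919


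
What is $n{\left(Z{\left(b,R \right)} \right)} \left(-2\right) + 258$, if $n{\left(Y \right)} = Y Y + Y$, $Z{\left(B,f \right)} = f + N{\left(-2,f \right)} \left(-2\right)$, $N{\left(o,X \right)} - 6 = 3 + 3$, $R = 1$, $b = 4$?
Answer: $-754$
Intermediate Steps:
$N{\left(o,X \right)} = 12$ ($N{\left(o,X \right)} = 6 + \left(3 + 3\right) = 6 + 6 = 12$)
$Z{\left(B,f \right)} = -24 + f$ ($Z{\left(B,f \right)} = f + 12 \left(-2\right) = f - 24 = -24 + f$)
$n{\left(Y \right)} = Y + Y^{2}$ ($n{\left(Y \right)} = Y^{2} + Y = Y + Y^{2}$)
$n{\left(Z{\left(b,R \right)} \right)} \left(-2\right) + 258 = \left(-24 + 1\right) \left(1 + \left(-24 + 1\right)\right) \left(-2\right) + 258 = - 23 \left(1 - 23\right) \left(-2\right) + 258 = \left(-23\right) \left(-22\right) \left(-2\right) + 258 = 506 \left(-2\right) + 258 = -1012 + 258 = -754$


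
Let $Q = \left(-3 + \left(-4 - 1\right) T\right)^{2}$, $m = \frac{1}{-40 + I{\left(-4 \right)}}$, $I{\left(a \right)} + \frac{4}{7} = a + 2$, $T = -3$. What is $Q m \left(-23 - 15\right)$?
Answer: $\frac{19152}{149} \approx 128.54$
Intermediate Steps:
$I{\left(a \right)} = \frac{10}{7} + a$ ($I{\left(a \right)} = - \frac{4}{7} + \left(a + 2\right) = - \frac{4}{7} + \left(2 + a\right) = \frac{10}{7} + a$)
$m = - \frac{7}{298}$ ($m = \frac{1}{-40 + \left(\frac{10}{7} - 4\right)} = \frac{1}{-40 - \frac{18}{7}} = \frac{1}{- \frac{298}{7}} = - \frac{7}{298} \approx -0.02349$)
$Q = 144$ ($Q = \left(-3 + \left(-4 - 1\right) \left(-3\right)\right)^{2} = \left(-3 - -15\right)^{2} = \left(-3 + 15\right)^{2} = 12^{2} = 144$)
$Q m \left(-23 - 15\right) = 144 \left(- \frac{7}{298}\right) \left(-23 - 15\right) = \left(- \frac{504}{149}\right) \left(-38\right) = \frac{19152}{149}$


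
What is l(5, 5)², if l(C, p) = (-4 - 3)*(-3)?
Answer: 441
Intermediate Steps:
l(C, p) = 21 (l(C, p) = -7*(-3) = 21)
l(5, 5)² = 21² = 441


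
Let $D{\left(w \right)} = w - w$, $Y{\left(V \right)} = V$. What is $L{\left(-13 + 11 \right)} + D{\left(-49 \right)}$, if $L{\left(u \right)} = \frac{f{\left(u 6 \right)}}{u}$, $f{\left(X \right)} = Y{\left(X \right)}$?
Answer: $6$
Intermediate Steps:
$f{\left(X \right)} = X$
$L{\left(u \right)} = 6$ ($L{\left(u \right)} = \frac{u 6}{u} = \frac{6 u}{u} = 6$)
$D{\left(w \right)} = 0$
$L{\left(-13 + 11 \right)} + D{\left(-49 \right)} = 6 + 0 = 6$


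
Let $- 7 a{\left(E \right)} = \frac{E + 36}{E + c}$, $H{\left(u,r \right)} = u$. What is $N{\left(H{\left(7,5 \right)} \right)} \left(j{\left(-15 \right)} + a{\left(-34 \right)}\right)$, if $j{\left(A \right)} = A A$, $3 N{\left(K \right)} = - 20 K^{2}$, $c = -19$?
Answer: $- \frac{11686780}{159} \approx -73502.0$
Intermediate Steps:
$N{\left(K \right)} = - \frac{20 K^{2}}{3}$ ($N{\left(K \right)} = \frac{\left(-20\right) K^{2}}{3} = - \frac{20 K^{2}}{3}$)
$a{\left(E \right)} = - \frac{36 + E}{7 \left(-19 + E\right)}$ ($a{\left(E \right)} = - \frac{\left(E + 36\right) \frac{1}{E - 19}}{7} = - \frac{\left(36 + E\right) \frac{1}{-19 + E}}{7} = - \frac{\frac{1}{-19 + E} \left(36 + E\right)}{7} = - \frac{36 + E}{7 \left(-19 + E\right)}$)
$j{\left(A \right)} = A^{2}$
$N{\left(H{\left(7,5 \right)} \right)} \left(j{\left(-15 \right)} + a{\left(-34 \right)}\right) = - \frac{20 \cdot 7^{2}}{3} \left(\left(-15\right)^{2} + \frac{-36 - -34}{7 \left(-19 - 34\right)}\right) = \left(- \frac{20}{3}\right) 49 \left(225 + \frac{-36 + 34}{7 \left(-53\right)}\right) = - \frac{980 \left(225 + \frac{1}{7} \left(- \frac{1}{53}\right) \left(-2\right)\right)}{3} = - \frac{980 \left(225 + \frac{2}{371}\right)}{3} = \left(- \frac{980}{3}\right) \frac{83477}{371} = - \frac{11686780}{159}$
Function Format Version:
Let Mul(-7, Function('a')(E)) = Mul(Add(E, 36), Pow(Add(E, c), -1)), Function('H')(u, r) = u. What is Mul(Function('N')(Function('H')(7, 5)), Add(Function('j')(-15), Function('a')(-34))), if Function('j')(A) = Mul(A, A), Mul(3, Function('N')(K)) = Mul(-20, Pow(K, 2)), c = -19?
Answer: Rational(-11686780, 159) ≈ -73502.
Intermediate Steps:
Function('N')(K) = Mul(Rational(-20, 3), Pow(K, 2)) (Function('N')(K) = Mul(Rational(1, 3), Mul(-20, Pow(K, 2))) = Mul(Rational(-20, 3), Pow(K, 2)))
Function('a')(E) = Mul(Rational(-1, 7), Pow(Add(-19, E), -1), Add(36, E)) (Function('a')(E) = Mul(Rational(-1, 7), Mul(Add(E, 36), Pow(Add(E, -19), -1))) = Mul(Rational(-1, 7), Mul(Add(36, E), Pow(Add(-19, E), -1))) = Mul(Rational(-1, 7), Mul(Pow(Add(-19, E), -1), Add(36, E))) = Mul(Rational(-1, 7), Pow(Add(-19, E), -1), Add(36, E)))
Function('j')(A) = Pow(A, 2)
Mul(Function('N')(Function('H')(7, 5)), Add(Function('j')(-15), Function('a')(-34))) = Mul(Mul(Rational(-20, 3), Pow(7, 2)), Add(Pow(-15, 2), Mul(Rational(1, 7), Pow(Add(-19, -34), -1), Add(-36, Mul(-1, -34))))) = Mul(Mul(Rational(-20, 3), 49), Add(225, Mul(Rational(1, 7), Pow(-53, -1), Add(-36, 34)))) = Mul(Rational(-980, 3), Add(225, Mul(Rational(1, 7), Rational(-1, 53), -2))) = Mul(Rational(-980, 3), Add(225, Rational(2, 371))) = Mul(Rational(-980, 3), Rational(83477, 371)) = Rational(-11686780, 159)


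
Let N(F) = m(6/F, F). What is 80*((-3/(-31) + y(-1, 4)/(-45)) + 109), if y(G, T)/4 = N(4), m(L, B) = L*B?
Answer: 807712/93 ≈ 8685.1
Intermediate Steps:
m(L, B) = B*L
N(F) = 6 (N(F) = F*(6/F) = 6)
y(G, T) = 24 (y(G, T) = 4*6 = 24)
80*((-3/(-31) + y(-1, 4)/(-45)) + 109) = 80*((-3/(-31) + 24/(-45)) + 109) = 80*((-3*(-1/31) + 24*(-1/45)) + 109) = 80*((3/31 - 8/15) + 109) = 80*(-203/465 + 109) = 80*(50482/465) = 807712/93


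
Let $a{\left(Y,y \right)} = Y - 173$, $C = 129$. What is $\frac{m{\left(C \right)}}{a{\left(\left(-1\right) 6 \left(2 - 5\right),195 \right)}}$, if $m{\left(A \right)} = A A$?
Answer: $- \frac{16641}{155} \approx -107.36$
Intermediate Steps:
$m{\left(A \right)} = A^{2}$
$a{\left(Y,y \right)} = -173 + Y$
$\frac{m{\left(C \right)}}{a{\left(\left(-1\right) 6 \left(2 - 5\right),195 \right)}} = \frac{129^{2}}{-173 + \left(-1\right) 6 \left(2 - 5\right)} = \frac{16641}{-173 - -18} = \frac{16641}{-173 + 18} = \frac{16641}{-155} = 16641 \left(- \frac{1}{155}\right) = - \frac{16641}{155}$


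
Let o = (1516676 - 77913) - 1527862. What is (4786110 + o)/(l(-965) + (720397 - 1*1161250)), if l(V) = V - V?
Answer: -4697011/440853 ≈ -10.654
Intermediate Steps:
o = -89099 (o = 1438763 - 1527862 = -89099)
l(V) = 0
(4786110 + o)/(l(-965) + (720397 - 1*1161250)) = (4786110 - 89099)/(0 + (720397 - 1*1161250)) = 4697011/(0 + (720397 - 1161250)) = 4697011/(0 - 440853) = 4697011/(-440853) = 4697011*(-1/440853) = -4697011/440853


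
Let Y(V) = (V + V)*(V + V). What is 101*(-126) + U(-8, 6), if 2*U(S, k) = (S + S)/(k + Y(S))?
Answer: -1667110/131 ≈ -12726.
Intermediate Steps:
Y(V) = 4*V**2 (Y(V) = (2*V)*(2*V) = 4*V**2)
U(S, k) = S/(k + 4*S**2) (U(S, k) = ((S + S)/(k + 4*S**2))/2 = ((2*S)/(k + 4*S**2))/2 = (2*S/(k + 4*S**2))/2 = S/(k + 4*S**2))
101*(-126) + U(-8, 6) = 101*(-126) - 8/(6 + 4*(-8)**2) = -12726 - 8/(6 + 4*64) = -12726 - 8/(6 + 256) = -12726 - 8/262 = -12726 - 8*1/262 = -12726 - 4/131 = -1667110/131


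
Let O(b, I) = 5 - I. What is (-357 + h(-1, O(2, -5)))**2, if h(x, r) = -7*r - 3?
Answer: 184900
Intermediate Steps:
h(x, r) = -3 - 7*r
(-357 + h(-1, O(2, -5)))**2 = (-357 + (-3 - 7*(5 - 1*(-5))))**2 = (-357 + (-3 - 7*(5 + 5)))**2 = (-357 + (-3 - 7*10))**2 = (-357 + (-3 - 70))**2 = (-357 - 73)**2 = (-430)**2 = 184900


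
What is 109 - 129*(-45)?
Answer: 5914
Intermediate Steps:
109 - 129*(-45) = 109 + 5805 = 5914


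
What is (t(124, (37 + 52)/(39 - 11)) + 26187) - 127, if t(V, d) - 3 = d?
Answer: 729853/28 ≈ 26066.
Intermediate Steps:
t(V, d) = 3 + d
(t(124, (37 + 52)/(39 - 11)) + 26187) - 127 = ((3 + (37 + 52)/(39 - 11)) + 26187) - 127 = ((3 + 89/28) + 26187) - 127 = (173/28 + 26187) - 127 = 733409/28 - 127 = 729853/28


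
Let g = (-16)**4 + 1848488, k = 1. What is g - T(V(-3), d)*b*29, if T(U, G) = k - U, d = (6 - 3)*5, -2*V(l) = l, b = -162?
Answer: 1911675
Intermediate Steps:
g = 1914024 (g = 65536 + 1848488 = 1914024)
V(l) = -l/2
d = 15 (d = 3*5 = 15)
T(U, G) = 1 - U
g - T(V(-3), d)*b*29 = 1914024 - (1 - (-1)*(-3)/2)*(-162)*29 = 1914024 - (1 - 1*3/2)*(-162)*29 = 1914024 - (1 - 3/2)*(-162)*29 = 1914024 - (-1/2*(-162))*29 = 1914024 - 81*29 = 1914024 - 1*2349 = 1914024 - 2349 = 1911675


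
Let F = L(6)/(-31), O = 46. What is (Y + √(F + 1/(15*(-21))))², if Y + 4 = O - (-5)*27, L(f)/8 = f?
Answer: (576135 + I*√16438835)²/10595025 ≈ 31327.0 + 440.95*I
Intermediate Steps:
L(f) = 8*f
Y = 177 (Y = -4 + (46 - (-5)*27) = -4 + (46 - 1*(-135)) = -4 + (46 + 135) = -4 + 181 = 177)
F = -48/31 (F = (8*6)/(-31) = 48*(-1/31) = -48/31 ≈ -1.5484)
(Y + √(F + 1/(15*(-21))))² = (177 + √(-48/31 + 1/(15*(-21))))² = (177 + √(-48/31 + 1/(-315)))² = (177 + √(-48/31 - 1/315))² = (177 + √(-15151/9765))² = (177 + I*√16438835/3255)²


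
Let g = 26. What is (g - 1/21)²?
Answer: 297025/441 ≈ 673.53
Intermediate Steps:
(g - 1/21)² = (26 - 1/21)² = (545/21)² = 297025/441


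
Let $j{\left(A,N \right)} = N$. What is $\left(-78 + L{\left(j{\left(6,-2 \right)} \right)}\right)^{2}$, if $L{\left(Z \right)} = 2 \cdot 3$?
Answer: $5184$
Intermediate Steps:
$L{\left(Z \right)} = 6$
$\left(-78 + L{\left(j{\left(6,-2 \right)} \right)}\right)^{2} = \left(-78 + 6\right)^{2} = \left(-72\right)^{2} = 5184$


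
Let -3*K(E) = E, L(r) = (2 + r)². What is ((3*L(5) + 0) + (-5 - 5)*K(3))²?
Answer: 24649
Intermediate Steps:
K(E) = -E/3
((3*L(5) + 0) + (-5 - 5)*K(3))² = ((3*(2 + 5)² + 0) + (-5 - 5)*(-⅓*3))² = ((3*7² + 0) - 10*(-1))² = ((3*49 + 0) + 10)² = ((147 + 0) + 10)² = (147 + 10)² = 157² = 24649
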